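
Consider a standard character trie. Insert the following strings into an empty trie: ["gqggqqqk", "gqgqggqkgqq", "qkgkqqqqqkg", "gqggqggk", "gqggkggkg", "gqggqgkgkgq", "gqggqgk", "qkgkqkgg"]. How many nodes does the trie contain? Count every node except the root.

43

Trace insertions, counting only characters that open a new branch:
  "gqggqqqk" → 8 new (g, q, g, g, q, q, q, k)
  "gqgqggqkgqq" → prefix "gqg" already present; 8 new (q, g, g, q, k, g, q, q)
  "qkgkqqqqqkg" → 11 new (q, k, g, k, q, q, q, q, q, k, g)
  "gqggqggk" → prefix "gqggq" already present; 3 new (g, g, k)
  "gqggkggkg" → prefix "gqgg" already present; 5 new (k, g, g, k, g)
  "gqggqgkgkgq" → prefix "gqggqg" already present; 5 new (k, g, k, g, q)
  "gqggqgk" → prefix "gqggqgk" already present; 0 new (none)
  "qkgkqkgg" → prefix "qkgkq" already present; 3 new (k, g, g)
Total nodes = 8 + 8 + 11 + 3 + 5 + 5 + 0 + 3 = 43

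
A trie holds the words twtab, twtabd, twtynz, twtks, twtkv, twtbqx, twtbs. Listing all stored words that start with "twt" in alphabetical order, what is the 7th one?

twtynz

DFS of the "twt" subtree visits, in order: "twtab", "twtabd", "twtbqx", "twtbs", "twtks", "twtkv", "twtynz"
Position 7: twtynz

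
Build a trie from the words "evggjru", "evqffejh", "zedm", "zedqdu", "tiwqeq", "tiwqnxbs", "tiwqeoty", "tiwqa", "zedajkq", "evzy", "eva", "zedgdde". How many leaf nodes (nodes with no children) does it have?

12

A leaf is a node with no children — equivalently, the end of a word that is not a proper prefix of any other stored word.
Those words: "eva", "evggjru", "evqffejh", "evzy", "tiwqa", "tiwqeoty", "tiwqeq", "tiwqnxbs", "zedajkq", "zedgdde", "zedm", "zedqdu"
Leaf count: 12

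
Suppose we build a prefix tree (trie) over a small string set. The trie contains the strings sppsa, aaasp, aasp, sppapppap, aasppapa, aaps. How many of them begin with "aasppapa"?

Traverse to the node for "aasppapa", then collect every word in that subtree.
Matches: "aasppapa"
Count: 1

1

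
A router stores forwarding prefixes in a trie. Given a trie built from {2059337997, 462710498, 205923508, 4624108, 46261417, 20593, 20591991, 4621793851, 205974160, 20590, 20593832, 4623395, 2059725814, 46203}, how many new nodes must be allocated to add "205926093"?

"20592" is already a path in the trie; the remaining "6093" must be added.
Each of the 4 remaining characters creates one node.

4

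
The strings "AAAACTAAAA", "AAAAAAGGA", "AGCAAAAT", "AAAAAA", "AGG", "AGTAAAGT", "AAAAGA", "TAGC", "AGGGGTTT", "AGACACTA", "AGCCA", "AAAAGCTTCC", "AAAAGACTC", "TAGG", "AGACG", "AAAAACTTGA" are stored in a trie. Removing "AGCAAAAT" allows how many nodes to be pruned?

5

A node on "AGCAAAAT"'s path can go only if nothing else ends at it or branches off below it.
The suffix "AAAAT" (5 nodes) is used only by "AGCAAAAT"; the node for "AGC" still has the child "C", so pruning stops there.
Nodes removed: 5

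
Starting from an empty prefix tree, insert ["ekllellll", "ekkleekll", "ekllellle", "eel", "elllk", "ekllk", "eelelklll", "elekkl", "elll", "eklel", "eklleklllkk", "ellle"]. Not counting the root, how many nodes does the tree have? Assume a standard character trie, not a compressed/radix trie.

Count nodes per top-level branch (shared prefixes stored once):
  'e'-branch (eel, eelelklll, ekkleekll, eklel, eklleklllkk, ekllellle, ekllellll, ekllk, elekkl, elll, ellle, elllk): 43 nodes
Sum: 43

43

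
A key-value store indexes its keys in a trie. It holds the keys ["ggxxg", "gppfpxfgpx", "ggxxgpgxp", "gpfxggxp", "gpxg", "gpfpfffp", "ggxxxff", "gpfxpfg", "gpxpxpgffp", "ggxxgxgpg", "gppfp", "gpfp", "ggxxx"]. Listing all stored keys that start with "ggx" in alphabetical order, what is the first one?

DFS of the "ggx" subtree visits, in order: "ggxxg", "ggxxgpgxp", "ggxxgxgpg", "ggxxx", "ggxxxff"
Position 1: ggxxg

ggxxg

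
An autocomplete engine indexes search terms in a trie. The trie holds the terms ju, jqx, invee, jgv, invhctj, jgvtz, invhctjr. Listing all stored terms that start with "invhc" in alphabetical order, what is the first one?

invhctj

Words with prefix "invhc", in lexicographic order: "invhctj", "invhctjr"
The 1st is invhctj.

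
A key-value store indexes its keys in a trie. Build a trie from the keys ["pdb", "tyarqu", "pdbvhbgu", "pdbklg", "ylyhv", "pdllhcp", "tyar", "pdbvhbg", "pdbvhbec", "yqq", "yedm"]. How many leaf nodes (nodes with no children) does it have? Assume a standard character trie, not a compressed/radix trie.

8

Leaves are exactly the stored words that no other stored word extends.
Those words: "pdbklg", "pdbvhbec", "pdbvhbgu", "pdllhcp", "tyarqu", "yedm", "ylyhv", "yqq"
Leaf count: 8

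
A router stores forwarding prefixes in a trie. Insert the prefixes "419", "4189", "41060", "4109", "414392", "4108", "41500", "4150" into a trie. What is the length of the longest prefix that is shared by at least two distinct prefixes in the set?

4

The deepest shared node is where two words last agree before diverging.
e.g. "4150" and "41500" share the prefix "4150" of length 4; no pair shares a longer one.
Longest shared-prefix length: 4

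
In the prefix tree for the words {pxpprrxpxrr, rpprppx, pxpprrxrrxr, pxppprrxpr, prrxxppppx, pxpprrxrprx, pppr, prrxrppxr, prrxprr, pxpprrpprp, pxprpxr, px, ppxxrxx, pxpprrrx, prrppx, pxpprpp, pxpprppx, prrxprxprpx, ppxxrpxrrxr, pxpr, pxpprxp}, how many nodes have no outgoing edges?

A leaf is a node with no children — equivalently, the end of a word that is not a proper prefix of any other stored word.
Those words: "pppr", "ppxxrpxrrxr", "ppxxrxx", "prrppx", "prrxprr", "prrxprxprpx", "prrxrppxr", "prrxxppppx", "pxppprrxpr", "pxpprppx", "pxpprrpprp", "pxpprrrx", "pxpprrxpxrr", "pxpprrxrprx", "pxpprrxrrxr", "pxpprxp", "pxprpxr", "rpprppx"
Leaf count: 18

18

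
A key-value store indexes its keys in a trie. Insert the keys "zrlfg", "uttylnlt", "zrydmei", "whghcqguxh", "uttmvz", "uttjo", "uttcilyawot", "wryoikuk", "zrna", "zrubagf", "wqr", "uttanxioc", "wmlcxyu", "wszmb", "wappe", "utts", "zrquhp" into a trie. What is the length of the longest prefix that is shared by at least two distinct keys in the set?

Look for the deepest trie node that still has at least two words in its subtree.
"uttanxioc" and "uttcilyawot" agree on "utt" (3 characters) before diverging; nothing deeper is shared.
Longest shared-prefix length: 3

3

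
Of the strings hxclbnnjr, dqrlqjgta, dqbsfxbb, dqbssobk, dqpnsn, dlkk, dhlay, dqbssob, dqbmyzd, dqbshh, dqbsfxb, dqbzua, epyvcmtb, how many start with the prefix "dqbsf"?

Traverse to the node for "dqbsf", then collect every word in that subtree.
Words under "dqbsf": dqbsfxb, dqbsfxbb
Count: 2

2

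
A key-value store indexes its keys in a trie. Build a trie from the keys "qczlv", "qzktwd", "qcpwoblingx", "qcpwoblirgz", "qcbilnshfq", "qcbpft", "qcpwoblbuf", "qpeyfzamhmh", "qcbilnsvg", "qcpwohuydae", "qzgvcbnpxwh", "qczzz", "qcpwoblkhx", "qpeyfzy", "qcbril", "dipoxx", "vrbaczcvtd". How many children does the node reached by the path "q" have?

Walk "q" from the root, arriving at one node.
Characters that immediately follow "q" among the stored strings: {c, p, z}.
That node has 3 child edges.

3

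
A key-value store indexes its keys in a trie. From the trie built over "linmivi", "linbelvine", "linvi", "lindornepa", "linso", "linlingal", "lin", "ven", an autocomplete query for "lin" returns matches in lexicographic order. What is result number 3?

Words with prefix "lin", in lexicographic order: "lin", "linbelvine", "lindornepa", "linlingal", "linmivi", "linso", "linvi"
Position 3: lindornepa

lindornepa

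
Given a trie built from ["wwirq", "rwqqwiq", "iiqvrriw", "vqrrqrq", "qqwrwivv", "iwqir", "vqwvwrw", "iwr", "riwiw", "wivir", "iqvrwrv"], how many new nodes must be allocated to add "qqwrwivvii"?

Walking "qqwrwivvii" from the root, the first 8 characters ("qqwrwivv") follow existing edges; "i" is the first miss.
So 10 − 8 = 2 new nodes.

2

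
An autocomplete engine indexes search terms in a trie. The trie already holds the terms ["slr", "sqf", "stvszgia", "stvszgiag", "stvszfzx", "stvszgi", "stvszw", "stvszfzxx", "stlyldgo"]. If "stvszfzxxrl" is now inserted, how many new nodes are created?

2

Walking "stvszfzxxrl" from the root, the first 9 characters ("stvszfzxx") follow existing edges; "r" is the first miss.
Each of the 2 remaining characters creates one node.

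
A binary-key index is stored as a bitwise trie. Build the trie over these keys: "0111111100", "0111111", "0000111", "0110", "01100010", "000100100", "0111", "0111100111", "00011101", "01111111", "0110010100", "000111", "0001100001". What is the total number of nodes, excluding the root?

46

Trace insertions, counting only characters that open a new branch:
  "0111111100" → 10 new (0, 1, 1, 1, 1, 1, 1, 1, 0, 0)
  "0111111" → prefix "0111111" already present; 0 new (none)
  "0000111" → prefix "0" already present; 6 new (0, 0, 0, 1, 1, 1)
  "0110" → prefix "011" already present; 1 new (0)
  "01100010" → prefix "0110" already present; 4 new (0, 0, 1, 0)
  "000100100" → prefix "000" already present; 6 new (1, 0, 0, 1, 0, 0)
  "0111" → prefix "0111" already present; 0 new (none)
  "0111100111" → prefix "01111" already present; 5 new (0, 0, 1, 1, 1)
  "00011101" → prefix "0001" already present; 4 new (1, 1, 0, 1)
  "01111111" → prefix "01111111" already present; 0 new (none)
  "0110010100" → prefix "01100" already present; 5 new (1, 0, 1, 0, 0)
  "000111" → prefix "000111" already present; 0 new (none)
  "0001100001" → prefix "00011" already present; 5 new (0, 0, 0, 0, 1)
Total nodes = 10 + 0 + 6 + 1 + 4 + 6 + 0 + 5 + 4 + 0 + 5 + 0 + 5 = 46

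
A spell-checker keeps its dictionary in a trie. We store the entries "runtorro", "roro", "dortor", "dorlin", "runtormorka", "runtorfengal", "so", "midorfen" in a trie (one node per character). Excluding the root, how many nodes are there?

Count nodes per top-level branch (shared prefixes stored once):
  'd'-branch (dorlin, dortor): 9 nodes
  'm'-branch (midorfen): 8 nodes
  'r'-branch (roro, runtorfengal, runtormorka, runtorro): 22 nodes
  's'-branch (so): 2 nodes
Sum: 41

41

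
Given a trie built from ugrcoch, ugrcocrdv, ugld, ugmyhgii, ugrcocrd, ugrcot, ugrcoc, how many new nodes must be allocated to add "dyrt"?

"dyrt" shares no prefix with any stored word, so all 4 characters open new nodes.
4 − 0 = 4 new nodes.

4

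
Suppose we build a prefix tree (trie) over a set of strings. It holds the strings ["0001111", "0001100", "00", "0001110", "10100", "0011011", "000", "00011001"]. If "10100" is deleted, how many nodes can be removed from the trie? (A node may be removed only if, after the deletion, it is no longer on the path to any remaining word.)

Walk "10100" from the leaf back toward the root, removing each node that no remaining word uses.
No other word shares any prefix with "10100", so all 5 of its nodes go.
Nodes removed: 5

5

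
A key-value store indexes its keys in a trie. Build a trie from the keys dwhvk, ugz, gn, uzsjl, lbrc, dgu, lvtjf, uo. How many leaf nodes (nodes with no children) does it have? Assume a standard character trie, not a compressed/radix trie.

Leaves are exactly the stored words that no other stored word extends.
Those words: "dgu", "dwhvk", "gn", "lbrc", "lvtjf", "ugz", "uo", "uzsjl"
Leaf count: 8

8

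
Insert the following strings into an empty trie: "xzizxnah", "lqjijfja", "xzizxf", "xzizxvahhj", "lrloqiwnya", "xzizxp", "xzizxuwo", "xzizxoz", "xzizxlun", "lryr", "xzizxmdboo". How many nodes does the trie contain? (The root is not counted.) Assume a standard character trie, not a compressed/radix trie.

47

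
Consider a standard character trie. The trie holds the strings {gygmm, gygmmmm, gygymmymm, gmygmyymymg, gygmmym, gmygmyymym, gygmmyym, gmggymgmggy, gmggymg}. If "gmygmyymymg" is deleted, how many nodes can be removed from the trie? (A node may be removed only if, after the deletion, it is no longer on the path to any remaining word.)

A node on "gmygmyymymg"'s path can go only if nothing else ends at it or branches off below it.
The suffix "g" (1 node) is used only by "gmygmyymymg"; "gmygmyymym" is itself a stored word, so pruning stops there.
Nodes removed: 1

1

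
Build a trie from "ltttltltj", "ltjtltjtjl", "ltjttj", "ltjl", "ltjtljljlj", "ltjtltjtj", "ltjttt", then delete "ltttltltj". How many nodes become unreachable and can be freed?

Walk "ltttltltj" from the leaf back toward the root, removing each node that no remaining word uses.
The suffix "ttltltj" (7 nodes) is used only by "ltttltltj"; the node for "lt" still has the child "j", so pruning stops there.
Nodes removed: 7

7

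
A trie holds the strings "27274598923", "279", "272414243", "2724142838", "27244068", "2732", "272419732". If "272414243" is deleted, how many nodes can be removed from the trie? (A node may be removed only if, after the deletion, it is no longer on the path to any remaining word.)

2

After clearing the end-marker at "272414243", prune upward until reaching a node still needed by another word.
The suffix "43" (2 nodes) is used only by "272414243"; the node for "2724142" still has the child "8", so pruning stops there.
Nodes removed: 2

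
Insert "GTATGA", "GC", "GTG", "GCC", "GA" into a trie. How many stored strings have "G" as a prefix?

Walk to "G"; the words in its subtree are exactly those with that prefix.
Words under "G": GA, GC, GCC, GTATGA, GTG
Count: 5

5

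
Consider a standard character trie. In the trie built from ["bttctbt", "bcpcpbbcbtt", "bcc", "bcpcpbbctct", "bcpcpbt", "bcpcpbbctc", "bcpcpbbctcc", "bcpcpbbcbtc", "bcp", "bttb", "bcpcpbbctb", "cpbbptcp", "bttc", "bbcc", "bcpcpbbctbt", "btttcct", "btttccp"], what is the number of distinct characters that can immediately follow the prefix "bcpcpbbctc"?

Walk "bcpcpbbctc" from the root, arriving at one node.
Characters that immediately follow "bcpcpbbctc" among the stored strings: {c, t}.
That node has 2 child edges.

2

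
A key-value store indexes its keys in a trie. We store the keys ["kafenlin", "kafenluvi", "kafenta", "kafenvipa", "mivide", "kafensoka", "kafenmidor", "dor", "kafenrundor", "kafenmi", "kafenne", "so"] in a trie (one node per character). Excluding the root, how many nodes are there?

Trace insertions, counting only characters that open a new branch:
  "kafenlin" → 8 new (k, a, f, e, n, l, i, n)
  "kafenluvi" → prefix "kafenl" already present; 3 new (u, v, i)
  "kafenta" → prefix "kafen" already present; 2 new (t, a)
  "kafenvipa" → prefix "kafen" already present; 4 new (v, i, p, a)
  "mivide" → 6 new (m, i, v, i, d, e)
  "kafensoka" → prefix "kafen" already present; 4 new (s, o, k, a)
  "kafenmidor" → prefix "kafen" already present; 5 new (m, i, d, o, r)
  "dor" → 3 new (d, o, r)
  "kafenrundor" → prefix "kafen" already present; 6 new (r, u, n, d, o, r)
  "kafenmi" → prefix "kafenmi" already present; 0 new (none)
  "kafenne" → prefix "kafen" already present; 2 new (n, e)
  "so" → 2 new (s, o)
Total nodes = 8 + 3 + 2 + 4 + 6 + 4 + 5 + 3 + 6 + 0 + 2 + 2 = 45

45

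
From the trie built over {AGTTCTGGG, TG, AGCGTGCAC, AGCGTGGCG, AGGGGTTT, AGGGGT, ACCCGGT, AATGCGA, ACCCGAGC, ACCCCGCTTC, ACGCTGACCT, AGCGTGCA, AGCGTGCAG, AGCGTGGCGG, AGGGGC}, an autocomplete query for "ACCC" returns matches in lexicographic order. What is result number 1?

DFS of the "ACCC" subtree visits, in order: "ACCCCGCTTC", "ACCCGAGC", "ACCCGGT"
The 1st is ACCCCGCTTC.

ACCCCGCTTC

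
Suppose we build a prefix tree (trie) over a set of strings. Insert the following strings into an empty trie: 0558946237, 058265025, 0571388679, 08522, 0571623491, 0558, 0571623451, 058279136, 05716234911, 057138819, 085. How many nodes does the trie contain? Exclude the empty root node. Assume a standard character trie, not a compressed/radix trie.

Count nodes per top-level branch (shared prefixes stored once):
  '0'-branch (0558, 0558946237, 057138819, 0571388679, 0571623451, 0571623491, 05716234911, 058265025, 058279136, 085, 08522): 45 nodes
Sum: 45

45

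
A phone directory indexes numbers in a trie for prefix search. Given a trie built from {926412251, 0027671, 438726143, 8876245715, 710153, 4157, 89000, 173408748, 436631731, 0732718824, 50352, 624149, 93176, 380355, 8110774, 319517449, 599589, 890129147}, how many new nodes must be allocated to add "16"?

Walking "16" from the root, the first 1 characters ("1") follow existing edges; "6" is the first miss.
New nodes needed: |"16"| − 1 = 2 − 1 = 1.

1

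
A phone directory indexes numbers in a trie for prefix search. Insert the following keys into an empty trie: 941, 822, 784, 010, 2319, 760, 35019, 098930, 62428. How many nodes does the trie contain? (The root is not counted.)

33

Count nodes per top-level branch (shared prefixes stored once):
  '0'-branch (010, 098930): 8 nodes
  '2'-branch (2319): 4 nodes
  '3'-branch (35019): 5 nodes
  '6'-branch (62428): 5 nodes
  '7'-branch (760, 784): 5 nodes
  '8'-branch (822): 3 nodes
  '9'-branch (941): 3 nodes
Sum: 33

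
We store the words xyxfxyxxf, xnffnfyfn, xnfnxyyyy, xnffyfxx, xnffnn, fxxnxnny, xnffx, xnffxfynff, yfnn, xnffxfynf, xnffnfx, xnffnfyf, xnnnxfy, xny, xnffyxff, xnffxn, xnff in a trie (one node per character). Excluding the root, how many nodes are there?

57

Trace insertions, counting only characters that open a new branch:
  "xyxfxyxxf" → 9 new (x, y, x, f, x, y, x, x, f)
  "xnffnfyfn" → prefix "x" already present; 8 new (n, f, f, n, f, y, f, n)
  "xnfnxyyyy" → prefix "xnf" already present; 6 new (n, x, y, y, y, y)
  "xnffyfxx" → prefix "xnff" already present; 4 new (y, f, x, x)
  "xnffnn" → prefix "xnffn" already present; 1 new (n)
  "fxxnxnny" → 8 new (f, x, x, n, x, n, n, y)
  "xnffx" → prefix "xnff" already present; 1 new (x)
  "xnffxfynff" → prefix "xnffx" already present; 5 new (f, y, n, f, f)
  "yfnn" → 4 new (y, f, n, n)
  "xnffxfynf" → prefix "xnffxfynf" already present; 0 new (none)
  "xnffnfx" → prefix "xnffnf" already present; 1 new (x)
  "xnffnfyf" → prefix "xnffnfyf" already present; 0 new (none)
  "xnnnxfy" → prefix "xn" already present; 5 new (n, n, x, f, y)
  "xny" → prefix "xn" already present; 1 new (y)
  "xnffyxff" → prefix "xnffy" already present; 3 new (x, f, f)
  "xnffxn" → prefix "xnffx" already present; 1 new (n)
  "xnff" → prefix "xnff" already present; 0 new (none)
Total nodes = 9 + 8 + 6 + 4 + 1 + 8 + 1 + 5 + 4 + 0 + 1 + 0 + 5 + 1 + 3 + 1 + 0 = 57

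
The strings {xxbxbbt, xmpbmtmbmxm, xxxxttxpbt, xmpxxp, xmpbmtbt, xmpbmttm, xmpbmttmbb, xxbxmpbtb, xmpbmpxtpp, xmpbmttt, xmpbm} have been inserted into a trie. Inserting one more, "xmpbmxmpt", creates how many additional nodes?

4

"xmpbm" is already a path in the trie; the remaining "xmpt" must be added.
New nodes needed: |"xmpbmxmpt"| − 5 = 9 − 5 = 4.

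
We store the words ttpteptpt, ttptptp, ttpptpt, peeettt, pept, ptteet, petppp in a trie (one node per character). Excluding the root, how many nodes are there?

34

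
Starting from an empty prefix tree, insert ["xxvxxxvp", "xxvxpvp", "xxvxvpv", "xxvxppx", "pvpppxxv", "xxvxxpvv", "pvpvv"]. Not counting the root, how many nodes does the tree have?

29

Insert word by word; a character creates a node only if that edge doesn't already exist:
  "xxvxxxvp" → 8 new (x, x, v, x, x, x, v, p)
  "xxvxpvp" → prefix "xxvx" already present; 3 new (p, v, p)
  "xxvxvpv" → prefix "xxvx" already present; 3 new (v, p, v)
  "xxvxppx" → prefix "xxvxp" already present; 2 new (p, x)
  "pvpppxxv" → 8 new (p, v, p, p, p, x, x, v)
  "xxvxxpvv" → prefix "xxvxx" already present; 3 new (p, v, v)
  "pvpvv" → prefix "pvp" already present; 2 new (v, v)
Total nodes = 8 + 3 + 3 + 2 + 8 + 3 + 2 = 29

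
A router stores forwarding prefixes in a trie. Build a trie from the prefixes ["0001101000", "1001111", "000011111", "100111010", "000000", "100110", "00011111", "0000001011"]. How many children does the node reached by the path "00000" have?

Walk "00000" from the root, arriving at one node.
Distinct next characters after "00000": 0.
That node has 1 child edge.

1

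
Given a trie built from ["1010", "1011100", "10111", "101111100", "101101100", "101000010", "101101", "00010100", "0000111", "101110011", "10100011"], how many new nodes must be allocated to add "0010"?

"00" is already a path in the trie; the remaining "10" must be added.
New nodes needed: |"0010"| − 2 = 4 − 2 = 2.

2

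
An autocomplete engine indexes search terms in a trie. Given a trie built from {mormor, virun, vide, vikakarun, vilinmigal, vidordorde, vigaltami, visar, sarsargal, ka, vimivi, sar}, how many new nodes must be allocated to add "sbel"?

3

Walking "sbel" from the root, the first 1 characters ("s") follow existing edges; "b" is the first miss.
So 4 − 1 = 3 new nodes.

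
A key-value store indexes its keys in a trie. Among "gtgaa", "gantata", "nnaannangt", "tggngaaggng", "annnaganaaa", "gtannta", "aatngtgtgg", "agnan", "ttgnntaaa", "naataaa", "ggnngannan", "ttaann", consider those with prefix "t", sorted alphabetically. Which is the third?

ttgnntaaa

Filter for "t…" and sort: "tggngaaggng", "ttaann", "ttgnntaaa"
Position 3: ttgnntaaa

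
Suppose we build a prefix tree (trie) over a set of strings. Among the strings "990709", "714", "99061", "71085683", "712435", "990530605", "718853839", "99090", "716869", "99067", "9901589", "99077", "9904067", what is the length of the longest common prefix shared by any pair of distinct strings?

4

The deepest shared node is where two words last agree before diverging.
e.g. "99061" and "99067" share the prefix "9906" of length 4; no pair shares a longer one.
Longest shared-prefix length: 4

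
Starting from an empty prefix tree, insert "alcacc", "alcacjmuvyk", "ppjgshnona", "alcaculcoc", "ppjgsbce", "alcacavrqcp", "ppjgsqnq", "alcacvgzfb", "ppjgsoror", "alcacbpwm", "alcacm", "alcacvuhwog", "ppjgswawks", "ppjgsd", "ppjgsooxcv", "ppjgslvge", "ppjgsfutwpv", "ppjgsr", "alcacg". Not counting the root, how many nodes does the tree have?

80

For each word, the new-node count is its length minus the longest prefix already in the trie:
  "alcacc" → 6 new (a, l, c, a, c, c)
  "alcacjmuvyk" → prefix "alcac" already present; 6 new (j, m, u, v, y, k)
  "ppjgshnona" → 10 new (p, p, j, g, s, h, n, o, n, a)
  "alcaculcoc" → prefix "alcac" already present; 5 new (u, l, c, o, c)
  "ppjgsbce" → prefix "ppjgs" already present; 3 new (b, c, e)
  "alcacavrqcp" → prefix "alcac" already present; 6 new (a, v, r, q, c, p)
  "ppjgsqnq" → prefix "ppjgs" already present; 3 new (q, n, q)
  "alcacvgzfb" → prefix "alcac" already present; 5 new (v, g, z, f, b)
  "ppjgsoror" → prefix "ppjgs" already present; 4 new (o, r, o, r)
  "alcacbpwm" → prefix "alcac" already present; 4 new (b, p, w, m)
  "alcacm" → prefix "alcac" already present; 1 new (m)
  "alcacvuhwog" → prefix "alcacv" already present; 5 new (u, h, w, o, g)
  "ppjgswawks" → prefix "ppjgs" already present; 5 new (w, a, w, k, s)
  "ppjgsd" → prefix "ppjgs" already present; 1 new (d)
  "ppjgsooxcv" → prefix "ppjgso" already present; 4 new (o, x, c, v)
  "ppjgslvge" → prefix "ppjgs" already present; 4 new (l, v, g, e)
  "ppjgsfutwpv" → prefix "ppjgs" already present; 6 new (f, u, t, w, p, v)
  "ppjgsr" → prefix "ppjgs" already present; 1 new (r)
  "alcacg" → prefix "alcac" already present; 1 new (g)
Total nodes = 6 + 6 + 10 + 5 + 3 + 6 + 3 + 5 + 4 + 4 + 1 + 5 + 5 + 1 + 4 + 4 + 6 + 1 + 1 = 80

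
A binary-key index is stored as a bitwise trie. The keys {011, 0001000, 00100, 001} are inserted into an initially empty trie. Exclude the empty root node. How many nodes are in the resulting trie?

For each word, the new-node count is its length minus the longest prefix already in the trie:
  "011" → 3 new (0, 1, 1)
  "0001000" → prefix "0" already present; 6 new (0, 0, 1, 0, 0, 0)
  "00100" → prefix "00" already present; 3 new (1, 0, 0)
  "001" → prefix "001" already present; 0 new (none)
Total nodes = 3 + 6 + 3 + 0 = 12

12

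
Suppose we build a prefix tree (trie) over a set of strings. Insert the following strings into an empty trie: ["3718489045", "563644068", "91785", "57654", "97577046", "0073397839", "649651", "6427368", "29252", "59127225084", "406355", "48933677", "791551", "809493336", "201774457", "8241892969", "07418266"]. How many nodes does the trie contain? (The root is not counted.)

123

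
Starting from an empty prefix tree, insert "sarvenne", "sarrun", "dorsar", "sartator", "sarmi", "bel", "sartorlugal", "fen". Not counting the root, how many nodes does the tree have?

For each word, the new-node count is its length minus the longest prefix already in the trie:
  "sarvenne" → 8 new (s, a, r, v, e, n, n, e)
  "sarrun" → prefix "sar" already present; 3 new (r, u, n)
  "dorsar" → 6 new (d, o, r, s, a, r)
  "sartator" → prefix "sar" already present; 5 new (t, a, t, o, r)
  "sarmi" → prefix "sar" already present; 2 new (m, i)
  "bel" → 3 new (b, e, l)
  "sartorlugal" → prefix "sart" already present; 7 new (o, r, l, u, g, a, l)
  "fen" → 3 new (f, e, n)
Total nodes = 8 + 3 + 6 + 5 + 2 + 3 + 7 + 3 = 37

37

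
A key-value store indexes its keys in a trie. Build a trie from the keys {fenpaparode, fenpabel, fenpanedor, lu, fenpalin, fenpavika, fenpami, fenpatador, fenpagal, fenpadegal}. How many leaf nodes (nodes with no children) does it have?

10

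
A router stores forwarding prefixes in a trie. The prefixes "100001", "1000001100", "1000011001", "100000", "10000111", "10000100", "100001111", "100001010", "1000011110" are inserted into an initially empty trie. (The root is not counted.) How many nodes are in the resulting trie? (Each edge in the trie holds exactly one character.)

22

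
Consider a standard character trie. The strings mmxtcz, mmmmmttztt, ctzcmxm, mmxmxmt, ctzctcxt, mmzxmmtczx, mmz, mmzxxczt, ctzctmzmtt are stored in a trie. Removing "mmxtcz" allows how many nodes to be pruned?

A node on "mmxtcz"'s path can go only if nothing else ends at it or branches off below it.
The suffix "tcz" (3 nodes) is used only by "mmxtcz"; the node for "mmx" still has the child "m", so pruning stops there.
Nodes removed: 3

3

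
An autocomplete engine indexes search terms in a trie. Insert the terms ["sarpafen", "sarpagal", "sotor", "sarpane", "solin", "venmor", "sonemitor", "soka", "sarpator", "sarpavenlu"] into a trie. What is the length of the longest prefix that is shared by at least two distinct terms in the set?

The deepest shared node is where two words last agree before diverging.
"sarpafen" and "sarpagal" agree on "sarpa" (5 characters) before diverging; nothing deeper is shared.
Longest shared-prefix length: 5

5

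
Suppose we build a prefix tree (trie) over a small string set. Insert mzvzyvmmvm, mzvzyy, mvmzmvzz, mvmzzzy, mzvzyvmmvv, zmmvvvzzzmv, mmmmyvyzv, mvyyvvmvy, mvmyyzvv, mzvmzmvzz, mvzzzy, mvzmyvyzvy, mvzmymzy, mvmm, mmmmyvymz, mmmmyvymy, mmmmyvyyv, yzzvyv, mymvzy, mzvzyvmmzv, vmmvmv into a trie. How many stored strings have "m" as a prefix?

18

Traverse to the node for "m", then collect every word in that subtree.
Words under "m": mmmmyvymy, mmmmyvymz, mmmmyvyyv, mmmmyvyzv, mvmm, mvmyyzvv, mvmzmvzz, mvmzzzy, mvyyvvmvy, mvzmymzy, mvzmyvyzvy, mvzzzy, mymvzy, mzvmzmvzz, mzvzyvmmvm, mzvzyvmmvv, mzvzyvmmzv, mzvzyy
Count: 18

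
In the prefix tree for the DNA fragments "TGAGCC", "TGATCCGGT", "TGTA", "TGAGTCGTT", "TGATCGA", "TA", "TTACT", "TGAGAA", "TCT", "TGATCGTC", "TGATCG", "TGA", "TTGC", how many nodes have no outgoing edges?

Leaves are exactly the stored words that no other stored word extends.
Those words: "TA", "TCT", "TGAGAA", "TGAGCC", "TGAGTCGTT", "TGATCCGGT", "TGATCGA", "TGATCGTC", "TGTA", "TTACT", "TTGC"
Leaf count: 11

11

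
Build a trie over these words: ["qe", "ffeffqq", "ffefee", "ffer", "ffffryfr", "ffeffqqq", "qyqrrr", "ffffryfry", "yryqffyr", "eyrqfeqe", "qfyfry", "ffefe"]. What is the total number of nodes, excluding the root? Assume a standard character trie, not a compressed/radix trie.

46

Count nodes per top-level branch (shared prefixes stored once):
  'e'-branch (eyrqfeqe): 8 nodes
  'f'-branch (ffefe, ffefee, ffeffqq, ffeffqqq, ffer, ffffryfr, ffffryfry): 18 nodes
  'q'-branch (qe, qfyfry, qyqrrr): 12 nodes
  'y'-branch (yryqffyr): 8 nodes
Sum: 46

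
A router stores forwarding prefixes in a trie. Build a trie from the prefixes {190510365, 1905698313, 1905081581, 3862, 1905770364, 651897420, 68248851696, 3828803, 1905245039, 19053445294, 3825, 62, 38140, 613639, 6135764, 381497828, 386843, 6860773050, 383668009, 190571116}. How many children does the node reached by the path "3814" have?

The children of the "3814" node are the distinct next characters among strings starting with "3814".
Characters that immediately follow "3814" among the stored strings: {0, 9}.
That node has 2 child edges.

2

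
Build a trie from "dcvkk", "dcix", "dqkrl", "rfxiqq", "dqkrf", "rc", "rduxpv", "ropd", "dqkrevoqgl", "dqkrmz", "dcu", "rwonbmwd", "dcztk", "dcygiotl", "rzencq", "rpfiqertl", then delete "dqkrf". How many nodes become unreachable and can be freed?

1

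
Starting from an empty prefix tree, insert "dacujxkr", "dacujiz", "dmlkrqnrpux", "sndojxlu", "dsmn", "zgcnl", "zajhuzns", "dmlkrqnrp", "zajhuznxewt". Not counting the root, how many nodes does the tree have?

47

Count nodes per top-level branch (shared prefixes stored once):
  'd'-branch (dacujiz, dacujxkr, dmlkrqnrp, dmlkrqnrpux, dsmn): 23 nodes
  's'-branch (sndojxlu): 8 nodes
  'z'-branch (zajhuzns, zajhuznxewt, zgcnl): 16 nodes
Sum: 47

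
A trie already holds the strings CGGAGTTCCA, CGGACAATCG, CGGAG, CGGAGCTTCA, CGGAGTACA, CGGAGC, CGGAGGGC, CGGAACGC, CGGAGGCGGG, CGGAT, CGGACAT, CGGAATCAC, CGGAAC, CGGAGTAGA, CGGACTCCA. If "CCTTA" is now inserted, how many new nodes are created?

4

Walking "CCTTA" from the root, the first 1 characters ("C") follow existing edges; "C" is the first miss.
New nodes needed: |"CCTTA"| − 1 = 5 − 1 = 4.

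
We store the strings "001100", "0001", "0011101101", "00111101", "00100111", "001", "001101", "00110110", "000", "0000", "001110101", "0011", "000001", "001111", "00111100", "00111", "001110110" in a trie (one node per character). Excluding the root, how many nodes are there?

Insert word by word; a character creates a node only if that edge doesn't already exist:
  "001100" → 6 new (0, 0, 1, 1, 0, 0)
  "0001" → prefix "00" already present; 2 new (0, 1)
  "0011101101" → prefix "0011" already present; 6 new (1, 0, 1, 1, 0, 1)
  "00111101" → prefix "00111" already present; 3 new (1, 0, 1)
  "00100111" → prefix "001" already present; 5 new (0, 0, 1, 1, 1)
  "001" → prefix "001" already present; 0 new (none)
  "001101" → prefix "00110" already present; 1 new (1)
  "00110110" → prefix "001101" already present; 2 new (1, 0)
  "000" → prefix "000" already present; 0 new (none)
  "0000" → prefix "000" already present; 1 new (0)
  "001110101" → prefix "0011101" already present; 2 new (0, 1)
  "0011" → prefix "0011" already present; 0 new (none)
  "000001" → prefix "0000" already present; 2 new (0, 1)
  "001111" → prefix "001111" already present; 0 new (none)
  "00111100" → prefix "0011110" already present; 1 new (0)
  "00111" → prefix "00111" already present; 0 new (none)
  "001110110" → prefix "001110110" already present; 0 new (none)
Total nodes = 6 + 2 + 6 + 3 + 5 + 0 + 1 + 2 + 0 + 1 + 2 + 0 + 2 + 0 + 1 + 0 + 0 = 31

31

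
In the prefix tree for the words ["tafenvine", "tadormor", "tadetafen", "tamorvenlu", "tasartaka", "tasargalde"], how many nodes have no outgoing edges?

6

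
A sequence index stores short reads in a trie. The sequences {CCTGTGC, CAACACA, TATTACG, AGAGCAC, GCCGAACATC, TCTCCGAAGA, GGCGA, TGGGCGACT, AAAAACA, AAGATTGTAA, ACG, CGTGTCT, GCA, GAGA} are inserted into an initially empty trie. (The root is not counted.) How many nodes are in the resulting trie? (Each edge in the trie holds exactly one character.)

For each word, the new-node count is its length minus the longest prefix already in the trie:
  "CCTGTGC" → 7 new (C, C, T, G, T, G, C)
  "CAACACA" → prefix "C" already present; 6 new (A, A, C, A, C, A)
  "TATTACG" → 7 new (T, A, T, T, A, C, G)
  "AGAGCAC" → 7 new (A, G, A, G, C, A, C)
  "GCCGAACATC" → 10 new (G, C, C, G, A, A, C, A, T, C)
  "TCTCCGAAGA" → prefix "T" already present; 9 new (C, T, C, C, G, A, A, G, A)
  "GGCGA" → prefix "G" already present; 4 new (G, C, G, A)
  "TGGGCGACT" → prefix "T" already present; 8 new (G, G, G, C, G, A, C, T)
  "AAAAACA" → prefix "A" already present; 6 new (A, A, A, A, C, A)
  "AAGATTGTAA" → prefix "AA" already present; 8 new (G, A, T, T, G, T, A, A)
  "ACG" → prefix "A" already present; 2 new (C, G)
  "CGTGTCT" → prefix "C" already present; 6 new (G, T, G, T, C, T)
  "GCA" → prefix "GC" already present; 1 new (A)
  "GAGA" → prefix "G" already present; 3 new (A, G, A)
Total nodes = 7 + 6 + 7 + 7 + 10 + 9 + 4 + 8 + 6 + 8 + 2 + 6 + 1 + 3 = 84

84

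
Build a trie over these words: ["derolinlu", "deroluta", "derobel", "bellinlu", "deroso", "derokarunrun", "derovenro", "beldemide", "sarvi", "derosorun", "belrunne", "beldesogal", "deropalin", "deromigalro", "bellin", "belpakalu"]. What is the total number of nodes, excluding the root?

80

Count nodes per top-level branch (shared prefixes stored once):
  'b'-branch (beldemide, beldesogal, bellin, bellinlu, belpakalu, belrunne): 30 nodes
  'd'-branch (derobel, derokarunrun, derolinlu, deroluta, deromigalro, deropalin, deroso, derosorun, derovenro): 45 nodes
  's'-branch (sarvi): 5 nodes
Sum: 80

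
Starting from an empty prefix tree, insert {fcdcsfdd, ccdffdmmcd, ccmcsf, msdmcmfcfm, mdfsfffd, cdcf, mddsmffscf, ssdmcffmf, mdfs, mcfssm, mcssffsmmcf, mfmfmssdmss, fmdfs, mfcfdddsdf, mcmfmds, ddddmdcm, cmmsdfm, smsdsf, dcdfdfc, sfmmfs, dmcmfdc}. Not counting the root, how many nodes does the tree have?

136

Insert word by word; a character creates a node only if that edge doesn't already exist:
  "fcdcsfdd" → 8 new (f, c, d, c, s, f, d, d)
  "ccdffdmmcd" → 10 new (c, c, d, f, f, d, m, m, c, d)
  "ccmcsf" → prefix "cc" already present; 4 new (m, c, s, f)
  "msdmcmfcfm" → 10 new (m, s, d, m, c, m, f, c, f, m)
  "mdfsfffd" → prefix "m" already present; 7 new (d, f, s, f, f, f, d)
  "cdcf" → prefix "c" already present; 3 new (d, c, f)
  "mddsmffscf" → prefix "md" already present; 8 new (d, s, m, f, f, s, c, f)
  "ssdmcffmf" → 9 new (s, s, d, m, c, f, f, m, f)
  "mdfs" → prefix "mdfs" already present; 0 new (none)
  "mcfssm" → prefix "m" already present; 5 new (c, f, s, s, m)
  "mcssffsmmcf" → prefix "mc" already present; 9 new (s, s, f, f, s, m, m, c, f)
  "mfmfmssdmss" → prefix "m" already present; 10 new (f, m, f, m, s, s, d, m, s, s)
  "fmdfs" → prefix "f" already present; 4 new (m, d, f, s)
  "mfcfdddsdf" → prefix "mf" already present; 8 new (c, f, d, d, d, s, d, f)
  "mcmfmds" → prefix "mc" already present; 5 new (m, f, m, d, s)
  "ddddmdcm" → 8 new (d, d, d, d, m, d, c, m)
  "cmmsdfm" → prefix "c" already present; 6 new (m, m, s, d, f, m)
  "smsdsf" → prefix "s" already present; 5 new (m, s, d, s, f)
  "dcdfdfc" → prefix "d" already present; 6 new (c, d, f, d, f, c)
  "sfmmfs" → prefix "s" already present; 5 new (f, m, m, f, s)
  "dmcmfdc" → prefix "d" already present; 6 new (m, c, m, f, d, c)
Total nodes = 8 + 10 + 4 + 10 + 7 + 3 + 8 + 9 + 0 + 5 + 9 + 10 + 4 + 8 + 5 + 8 + 6 + 5 + 6 + 5 + 6 = 136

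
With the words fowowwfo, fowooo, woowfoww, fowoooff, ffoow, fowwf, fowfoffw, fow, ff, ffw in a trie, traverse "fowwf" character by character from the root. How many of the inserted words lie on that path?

2

Walk "fowwf" from the root; an end-of-word marker is hit whenever a stored word is a prefix of "fowwf".
Prefixes of the query that are stored words: "fow", "fowwf"
Count: 2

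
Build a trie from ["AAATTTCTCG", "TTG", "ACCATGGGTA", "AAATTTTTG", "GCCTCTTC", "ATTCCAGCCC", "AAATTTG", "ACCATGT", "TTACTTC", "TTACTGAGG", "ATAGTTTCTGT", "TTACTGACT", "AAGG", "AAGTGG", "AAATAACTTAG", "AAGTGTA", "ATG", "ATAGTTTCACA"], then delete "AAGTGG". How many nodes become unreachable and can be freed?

Walk "AAGTGG" from the leaf back toward the root, removing each node that no remaining word uses.
The suffix "G" (1 node) is used only by "AAGTGG"; the node for "AAGTG" still has the child "T", so pruning stops there.
Nodes removed: 1

1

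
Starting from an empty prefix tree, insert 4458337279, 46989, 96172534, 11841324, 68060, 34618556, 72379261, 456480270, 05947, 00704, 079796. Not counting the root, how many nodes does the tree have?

73

Count nodes per top-level branch (shared prefixes stored once):
  '0'-branch (00704, 05947, 079796): 14 nodes
  '1'-branch (11841324): 8 nodes
  '3'-branch (34618556): 8 nodes
  '4'-branch (4458337279, 456480270, 46989): 22 nodes
  '6'-branch (68060): 5 nodes
  '7'-branch (72379261): 8 nodes
  '9'-branch (96172534): 8 nodes
Sum: 73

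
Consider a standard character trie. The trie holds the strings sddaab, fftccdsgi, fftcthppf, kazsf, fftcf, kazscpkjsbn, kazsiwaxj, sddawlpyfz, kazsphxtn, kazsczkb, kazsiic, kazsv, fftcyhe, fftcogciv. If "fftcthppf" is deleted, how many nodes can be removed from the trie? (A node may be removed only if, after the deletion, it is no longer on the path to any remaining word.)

After clearing the end-marker at "fftcthppf", prune upward until reaching a node still needed by another word.
The suffix "thppf" (5 nodes) is used only by "fftcthppf"; the node for "fftc" still has the child "c", so pruning stops there.
Nodes removed: 5

5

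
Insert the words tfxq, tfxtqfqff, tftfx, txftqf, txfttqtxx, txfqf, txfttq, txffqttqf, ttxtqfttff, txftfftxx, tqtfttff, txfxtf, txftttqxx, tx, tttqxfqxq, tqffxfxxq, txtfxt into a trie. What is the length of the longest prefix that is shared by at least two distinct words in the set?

Look for the deepest trie node that still has at least two words in its subtree.
"txfttq" and "txfttqtxx" agree on "txfttq" (6 characters) before diverging; nothing deeper is shared.
Longest shared-prefix length: 6

6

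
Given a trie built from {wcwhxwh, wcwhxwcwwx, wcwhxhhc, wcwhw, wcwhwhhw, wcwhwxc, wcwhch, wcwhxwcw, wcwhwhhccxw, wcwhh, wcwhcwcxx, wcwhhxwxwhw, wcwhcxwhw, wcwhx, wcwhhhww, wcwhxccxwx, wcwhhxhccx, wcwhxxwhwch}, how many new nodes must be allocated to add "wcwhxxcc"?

The longest prefix of "wcwhxxcc" already in the trie is "wcwhxx" (length 6).
Each of the 2 remaining characters creates one node.

2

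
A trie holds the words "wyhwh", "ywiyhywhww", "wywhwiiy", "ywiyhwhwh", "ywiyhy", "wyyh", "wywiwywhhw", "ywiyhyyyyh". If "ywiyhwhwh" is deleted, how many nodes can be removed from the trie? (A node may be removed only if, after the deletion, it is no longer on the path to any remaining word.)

Walk "ywiyhwhwh" from the leaf back toward the root, removing each node that no remaining word uses.
The suffix "whwh" (4 nodes) is used only by "ywiyhwhwh"; the node for "ywiyh" still has the child "y", so pruning stops there.
Nodes removed: 4

4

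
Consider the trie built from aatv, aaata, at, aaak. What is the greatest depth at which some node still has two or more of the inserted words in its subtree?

Look for the deepest trie node that still has at least two words in its subtree.
e.g. "aaak" and "aaata" share the prefix "aaa" of length 3; no pair shares a longer one.
Longest shared-prefix length: 3

3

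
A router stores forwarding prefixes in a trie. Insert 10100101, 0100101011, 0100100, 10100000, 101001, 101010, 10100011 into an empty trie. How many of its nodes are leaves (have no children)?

Leaves are exactly the stored words that no other stored word extends.
Those words: "0100100", "0100101011", "10100000", "10100011", "10100101", "101010"
Leaf count: 6

6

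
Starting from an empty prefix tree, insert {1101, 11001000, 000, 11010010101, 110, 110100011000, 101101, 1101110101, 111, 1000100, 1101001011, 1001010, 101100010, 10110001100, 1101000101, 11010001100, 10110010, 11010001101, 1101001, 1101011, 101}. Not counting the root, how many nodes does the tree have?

61

Count nodes per top-level branch (shared prefixes stored once):
  '0'-branch (000): 3 nodes
  '1'-branch (1000100, 1001010, 101, 101100010, 10110001100, 10110010, 101101, 110, 11001000, 1101, 1101000101, 11010001100, 110100011000, 11010001101, 1101001, 11010010101, 1101001011, 1101011, 1101110101, 111): 58 nodes
Sum: 61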